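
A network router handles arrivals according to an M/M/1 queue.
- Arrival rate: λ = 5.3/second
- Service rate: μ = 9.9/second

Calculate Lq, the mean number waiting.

ρ = λ/μ = 5.3/9.9 = 0.5354
For M/M/1: Lq = λ²/(μ(μ-λ))
Lq = 28.09/(9.9 × 4.60)
Lq = 0.6168 packets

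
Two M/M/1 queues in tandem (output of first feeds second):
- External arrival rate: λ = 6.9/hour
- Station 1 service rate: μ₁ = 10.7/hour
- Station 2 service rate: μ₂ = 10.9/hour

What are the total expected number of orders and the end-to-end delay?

By Jackson's theorem, each station behaves as independent M/M/1.
Station 1: ρ₁ = 6.9/10.7 = 0.6449, L₁ = ρ₁/(1-ρ₁) = λ/(μ₁-λ) = 6.9/3.80 = 1.8158
Station 2: ρ₂ = 6.9/10.9 = 0.6330, L₂ = ρ₂/(1-ρ₂) = λ/(μ₂-λ) = 6.9/4.00 = 1.7250
Total: L = L₁ + L₂ = 1.8158 + 1.7250 = 3.5408
W = L/λ = 3.5408/6.9 = 0.5132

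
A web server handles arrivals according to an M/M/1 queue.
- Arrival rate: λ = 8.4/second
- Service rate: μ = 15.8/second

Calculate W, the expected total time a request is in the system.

First, compute utilization: ρ = λ/μ = 8.4/15.8 = 0.5316
For M/M/1: W = 1/(μ-λ)
W = 1/(15.8-8.4) = 1/7.40
W = 0.1351 seconds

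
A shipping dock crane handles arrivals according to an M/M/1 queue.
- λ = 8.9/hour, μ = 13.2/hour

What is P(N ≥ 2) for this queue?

ρ = λ/μ = 8.9/13.2 = 0.67424
P(N ≥ n) = ρⁿ
P(N ≥ 2) = 0.67424^2
P(N ≥ 2) = 0.4546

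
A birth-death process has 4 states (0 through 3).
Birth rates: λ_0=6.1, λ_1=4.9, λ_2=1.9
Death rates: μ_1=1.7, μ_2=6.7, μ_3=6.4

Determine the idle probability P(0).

Ratios P(n)/P(0) = (λ₀···λₙ₋₁)/(μ₁···μₙ):
P(1)/P(0) = (6.1)/(1.7) = 3.5882
P(2)/P(0) = (6.1×4.9)/(1.7×6.7) = 2.6242
P(3)/P(0) = (6.1×4.9×1.9)/(1.7×6.7×6.4) = 0.7791

Normalization: ∑ P(n) = 1
P(0) × (1.0000 + 3.5882 + 2.6242 + 0.7791) = 1
P(0) × 7.9915 = 1
P(0) = 1/7.9915 = 0.1251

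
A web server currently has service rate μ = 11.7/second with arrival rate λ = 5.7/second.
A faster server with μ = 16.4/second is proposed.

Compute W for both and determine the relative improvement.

System 1: ρ₁ = 5.7/11.7 = 0.4872, W₁ = 1/(11.7-5.7) = 0.16667
System 2: ρ₂ = 5.7/16.4 = 0.3476, W₂ = 1/(16.4-5.7) = 0.093458
Improvement: (W₁-W₂)/W₁ = (0.16667-0.093458)/0.16667 = 43.93%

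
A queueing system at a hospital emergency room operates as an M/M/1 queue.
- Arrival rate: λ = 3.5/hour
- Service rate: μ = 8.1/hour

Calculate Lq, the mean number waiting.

ρ = λ/μ = 3.5/8.1 = 0.4321
For M/M/1: Lq = λ²/(μ(μ-λ))
Lq = 12.25/(8.1 × 4.60)
Lq = 0.3288 patients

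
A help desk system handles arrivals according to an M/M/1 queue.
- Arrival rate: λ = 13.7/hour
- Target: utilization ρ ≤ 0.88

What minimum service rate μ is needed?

ρ = λ/μ, so μ = λ/ρ
μ ≥ 13.7/0.88 = 15.5682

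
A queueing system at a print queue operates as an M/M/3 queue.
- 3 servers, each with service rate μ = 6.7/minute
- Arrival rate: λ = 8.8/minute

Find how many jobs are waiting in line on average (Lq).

Traffic intensity: ρ = λ/(cμ) = 8.8/(3×6.7) = 0.4378
Since ρ = 0.4378 < 1, system is stable.
Offered load a = λ/μ = cρ = 8.8/6.7 = 1.3134
P₀ = [ Σₙ₌₀^2 aⁿ/n! + a^3/(3!(1-ρ)) ]⁻¹
Σ = a^0/0! + a^1/1! + a^2/2! = 1.0000 + 1.3134 + 0.8626 = 3.1760
a^3/(3!(1-ρ)) = 2.2658/(6 × 0.5622) = 0.6717
P₀ = 1/(3.1760 + 0.6717) = 0.2599
Lq = P₀·a^3·ρ / (3!(1-ρ)²) = 0.259895 × 2.26581 × 0.437811 / (6 × 0.316057) = 0.1360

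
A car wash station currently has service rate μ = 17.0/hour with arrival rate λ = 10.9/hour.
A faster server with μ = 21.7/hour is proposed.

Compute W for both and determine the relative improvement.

System 1: ρ₁ = 10.9/17.0 = 0.6412, W₁ = 1/(17.0-10.9) = 0.16393
System 2: ρ₂ = 10.9/21.7 = 0.5023, W₂ = 1/(21.7-10.9) = 0.092593
Improvement: (W₁-W₂)/W₁ = (0.16393-0.092593)/0.16393 = 43.52%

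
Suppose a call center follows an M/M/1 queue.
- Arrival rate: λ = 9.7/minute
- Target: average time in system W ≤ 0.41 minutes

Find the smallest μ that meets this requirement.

For M/M/1: W = 1/(μ-λ)
Need W ≤ 0.41, so 1/(μ-λ) ≤ 0.41
μ - λ ≥ 1/0.41 = 2.4390
μ ≥ 9.7 + 2.4390 = 12.1390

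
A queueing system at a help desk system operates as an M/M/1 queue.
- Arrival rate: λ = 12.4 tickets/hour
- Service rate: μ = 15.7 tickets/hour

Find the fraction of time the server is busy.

Server utilization: ρ = λ/μ
ρ = 12.4/15.7 = 0.7898
The server is busy 78.98% of the time.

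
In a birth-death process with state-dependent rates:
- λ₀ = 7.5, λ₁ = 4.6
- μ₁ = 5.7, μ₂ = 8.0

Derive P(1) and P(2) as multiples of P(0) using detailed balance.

Balance equations:
State 0: λ₀P₀ = μ₁P₁ → P₁ = (λ₀/μ₁)P₀ = (7.5/5.7)P₀ = 1.3158P₀
State 1: P₂ = (λ₀λ₁)/(μ₁μ₂)P₀ = (7.5×4.6)/(5.7×8.0)P₀ = 0.7566P₀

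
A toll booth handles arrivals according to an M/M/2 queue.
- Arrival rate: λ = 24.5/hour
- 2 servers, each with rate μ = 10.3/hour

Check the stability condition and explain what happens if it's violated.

Stability requires ρ = λ/(cμ) < 1
ρ = 24.5/(2 × 10.3) = 24.5/20.60 = 1.1893
Since 1.1893 ≥ 1, the system is UNSTABLE.
Need c > λ/μ = 24.5/10.3 = 2.38.
Minimum servers needed: c = 3.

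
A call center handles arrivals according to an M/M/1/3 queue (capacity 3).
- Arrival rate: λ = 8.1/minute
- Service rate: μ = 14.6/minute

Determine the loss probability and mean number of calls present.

ρ = λ/μ = 8.1/14.6 = 0.5548
P₀ = (1-ρ)/(1-ρ^(K+1)) = (1-0.5548)/(1-0.5548^4) = 0.4452/0.9053 = 0.4918
P_K = P₀×ρ^K = 0.49179 × 0.5548^3 = 0.49179 × 0.17077 = 0.08398
Blocking probability P_3 = 0.08398 (8.40%)
L = ρ[1 - (K+1)ρ^K + Kρ^(K+1)] / [(1-ρ)(1-ρ^(K+1))]
L = 0.5548 × (1 - 4×0.17077 + 3×0.094743) / ((1 - 0.5548) × (1 - 0.094743)) = 0.8275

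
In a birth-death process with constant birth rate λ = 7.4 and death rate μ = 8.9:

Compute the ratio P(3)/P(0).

For constant rates: P(n)/P(0) = (λ/μ)^n
P(3)/P(0) = (7.4/8.9)^3 = 0.83146^3 = 0.5748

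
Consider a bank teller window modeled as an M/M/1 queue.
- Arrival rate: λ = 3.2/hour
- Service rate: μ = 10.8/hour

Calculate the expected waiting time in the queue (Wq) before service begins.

First, compute utilization: ρ = λ/μ = 3.2/10.8 = 0.2963
For M/M/1: Wq = λ/(μ(μ-λ))
Wq = 3.2/(10.8 × (10.8-3.2))
Wq = 3.2/(10.8 × 7.60)
Wq = 0.03899 hours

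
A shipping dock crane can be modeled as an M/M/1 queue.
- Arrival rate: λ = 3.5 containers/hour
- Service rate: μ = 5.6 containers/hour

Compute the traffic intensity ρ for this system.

Server utilization: ρ = λ/μ
ρ = 3.5/5.6 = 0.6250
The server is busy 62.50% of the time.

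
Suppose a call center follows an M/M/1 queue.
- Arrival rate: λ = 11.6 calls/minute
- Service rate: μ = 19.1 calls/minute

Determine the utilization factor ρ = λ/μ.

Server utilization: ρ = λ/μ
ρ = 11.6/19.1 = 0.6073
The server is busy 60.73% of the time.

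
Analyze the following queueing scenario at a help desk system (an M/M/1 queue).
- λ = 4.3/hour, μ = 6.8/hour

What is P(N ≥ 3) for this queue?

ρ = λ/μ = 4.3/6.8 = 0.6324
P(N ≥ n) = ρⁿ
P(N ≥ 3) = 0.6324^3
P(N ≥ 3) = 0.2529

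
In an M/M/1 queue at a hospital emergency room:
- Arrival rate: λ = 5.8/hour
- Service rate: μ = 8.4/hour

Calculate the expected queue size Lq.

ρ = λ/μ = 5.8/8.4 = 0.6905
For M/M/1: Lq = λ²/(μ(μ-λ))
Lq = 33.64/(8.4 × 2.60)
Lq = 1.5403 patients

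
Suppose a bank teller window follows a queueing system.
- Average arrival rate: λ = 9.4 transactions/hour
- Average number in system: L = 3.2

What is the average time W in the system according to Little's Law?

Little's Law: L = λW, so W = L/λ
W = 3.2/9.4 = 0.3404 hours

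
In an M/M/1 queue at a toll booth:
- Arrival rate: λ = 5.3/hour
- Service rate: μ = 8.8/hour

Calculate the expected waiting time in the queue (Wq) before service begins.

First, compute utilization: ρ = λ/μ = 5.3/8.8 = 0.6023
For M/M/1: Wq = λ/(μ(μ-λ))
Wq = 5.3/(8.8 × (8.8-5.3))
Wq = 5.3/(8.8 × 3.50)
Wq = 0.1721 hours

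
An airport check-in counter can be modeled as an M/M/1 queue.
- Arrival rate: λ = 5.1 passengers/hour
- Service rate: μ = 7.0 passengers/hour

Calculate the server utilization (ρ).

Server utilization: ρ = λ/μ
ρ = 5.1/7.0 = 0.7286
The server is busy 72.86% of the time.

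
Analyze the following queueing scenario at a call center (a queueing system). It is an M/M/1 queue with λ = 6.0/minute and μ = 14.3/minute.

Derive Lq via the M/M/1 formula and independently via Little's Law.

Method 1 (direct): Lq = λ²/(μ(μ-λ)) = 36.00/(14.3 × 8.30) = 0.3033

Method 2 (Little's Law):
W = 1/(μ-λ) = 1/8.30 = 0.12048
Wq = W - 1/μ = 0.12048 - 0.069930 = 0.05055
Lq = λWq = 6.0 × 0.05055 = 0.3033 ✔ (matches Method 1)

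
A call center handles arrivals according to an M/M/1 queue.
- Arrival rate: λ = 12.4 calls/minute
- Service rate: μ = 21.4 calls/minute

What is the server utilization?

Server utilization: ρ = λ/μ
ρ = 12.4/21.4 = 0.5794
The server is busy 57.94% of the time.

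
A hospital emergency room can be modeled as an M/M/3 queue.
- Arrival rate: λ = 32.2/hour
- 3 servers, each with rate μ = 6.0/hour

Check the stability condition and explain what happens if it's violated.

Stability requires ρ = λ/(cμ) < 1
ρ = 32.2/(3 × 6.0) = 32.2/18.00 = 1.7889
Since 1.7889 ≥ 1, the system is UNSTABLE.
Need c > λ/μ = 32.2/6.0 = 5.37.
Minimum servers needed: c = 6.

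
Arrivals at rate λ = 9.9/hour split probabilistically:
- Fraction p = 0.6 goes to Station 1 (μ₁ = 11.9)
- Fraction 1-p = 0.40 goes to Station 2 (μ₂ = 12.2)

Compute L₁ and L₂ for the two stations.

Effective rates: λ₁ = 9.9×0.6 = 5.94, λ₂ = 9.9×0.40 = 3.96
Station 1: ρ₁ = 5.94/11.9 = 0.49916, L₁ = ρ₁/(1-ρ₁) = 0.49916/(1-0.49916) = 0.9966
Station 2: ρ₂ = 3.96/12.2 = 0.3246, L₂ = ρ₂/(1-ρ₂) = 0.3246/(1-0.3246) = 0.4806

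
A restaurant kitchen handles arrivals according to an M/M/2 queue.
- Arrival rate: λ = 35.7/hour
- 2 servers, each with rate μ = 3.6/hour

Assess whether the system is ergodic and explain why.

Stability requires ρ = λ/(cμ) < 1
ρ = 35.7/(2 × 3.6) = 35.7/7.20 = 4.9583
Since 4.9583 ≥ 1, the system is UNSTABLE.
Need c > λ/μ = 35.7/3.6 = 9.92.
Minimum servers needed: c = 10.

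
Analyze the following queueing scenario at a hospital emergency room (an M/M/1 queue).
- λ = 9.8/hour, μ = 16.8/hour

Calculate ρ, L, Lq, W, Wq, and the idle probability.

Step 1: ρ = λ/μ = 9.8/16.8 = 0.5833
Step 2: L = λ/(μ-λ) = 9.8/7.00 = 1.4000
Step 3: Lq = λ²/(μ(μ-λ)) = 96.04/(16.8×7.00) = 0.8167
Step 4: W = 1/(μ-λ) = 1/7.00 = 0.14286
Step 5: Wq = λ/(μ(μ-λ)) = 9.8/(16.8×7.00) = 0.08333
Step 6: P(0) = 1-ρ = 0.4167
Verify: L = λW = 9.8×0.14286 = 1.4000 ✔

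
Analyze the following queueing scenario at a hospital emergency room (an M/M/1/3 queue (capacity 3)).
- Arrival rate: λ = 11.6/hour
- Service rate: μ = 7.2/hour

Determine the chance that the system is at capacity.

ρ = λ/μ = 11.6/7.2 = 1.6111
P₀ = (1-ρ)/(1-ρ^(K+1)) = (1-1.6111)/(1-1.6111^4) = -0.6111/-5.7374 = 0.1065
P_K = P₀×ρ^K = 0.1065 × 1.6111^3 = 0.1065 × 4.1818 = 0.4454
Blocking probability = 44.54%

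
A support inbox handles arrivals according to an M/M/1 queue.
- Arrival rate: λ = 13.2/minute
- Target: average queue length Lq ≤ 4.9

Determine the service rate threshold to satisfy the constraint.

For M/M/1: Lq = λ²/(μ(μ-λ))
Need Lq ≤ 4.9, i.e. μ(μ-λ) ≥ λ²/4.9
μ² - 13.2μ - 174.24/4.9 ≥ 0  →  μ² - 13.2μ - 35.55918 ≥ 0
Quadratic formula (positive root): μ = [λ + √(λ² + 4×35.55918)]/2
Discriminant: 174.24 + 4×35.55918 = 316.4767, √316.4767 = 17.7898
μ ≥ (13.2 + 17.7898)/2 = 15.4949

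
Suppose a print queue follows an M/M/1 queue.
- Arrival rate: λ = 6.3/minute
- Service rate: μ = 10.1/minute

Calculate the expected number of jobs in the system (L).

ρ = λ/μ = 6.3/10.1 = 0.6238
For M/M/1: L = λ/(μ-λ)
L = 6.3/(10.1-6.3) = 6.3/3.80
L = 1.6579 jobs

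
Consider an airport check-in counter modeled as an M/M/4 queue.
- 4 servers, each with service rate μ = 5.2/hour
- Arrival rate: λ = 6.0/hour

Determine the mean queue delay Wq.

Traffic intensity: ρ = λ/(cμ) = 6.0/(4×5.2) = 0.2885
Since ρ = 0.2885 < 1, system is stable.
Offered load a = λ/μ = cρ = 6.0/5.2 = 1.1538
P₀ = [ Σₙ₌₀^3 aⁿ/n! + a^4/(4!(1-ρ)) ]⁻¹
Σ = a^0/0! + a^1/1! + a^2/2! + a^3/3! = 1.00000 + 1.15385 + 0.665680 + 0.256031 = 3.0756
a^4/(4!(1-ρ)) = 1.7725/(24 × 0.7115) = 0.1038
P₀ = 1/(3.0756 + 0.1038) = 0.3145
Lq = P₀·a^4·ρ / (4!(1-ρ)²) = 0.3145 × 1.7725 × 0.2885 / (24 × 0.5063) = 0.01324
Wq = Lq/λ = 0.013235/6.0 = 0.002206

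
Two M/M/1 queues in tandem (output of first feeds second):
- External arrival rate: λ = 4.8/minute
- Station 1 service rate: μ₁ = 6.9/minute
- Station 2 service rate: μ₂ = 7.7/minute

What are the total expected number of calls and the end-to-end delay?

By Jackson's theorem, each station behaves as independent M/M/1.
Station 1: ρ₁ = 4.8/6.9 = 0.6957, L₁ = ρ₁/(1-ρ₁) = λ/(μ₁-λ) = 4.8/2.10 = 2.2857
Station 2: ρ₂ = 4.8/7.7 = 0.6234, L₂ = ρ₂/(1-ρ₂) = λ/(μ₂-λ) = 4.8/2.90 = 1.6552
Total: L = L₁ + L₂ = 2.2857 + 1.6552 = 3.9409
W = L/λ = 3.9409/4.8 = 0.8210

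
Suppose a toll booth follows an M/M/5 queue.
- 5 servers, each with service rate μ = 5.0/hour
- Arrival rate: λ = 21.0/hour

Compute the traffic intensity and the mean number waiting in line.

Traffic intensity: ρ = λ/(cμ) = 21.0/(5×5.0) = 0.8400
Since ρ = 0.8400 < 1, system is stable.
Offered load a = λ/μ = cρ = 21.0/5.0 = 4.2000
P₀ = [ Σₙ₌₀^4 aⁿ/n! + a^5/(5!(1-ρ)) ]⁻¹
Σ = a^0/0! + a^1/1! + a^2/2! + a^3/3! + a^4/4! = 1.0000 + 4.2000 + 8.8200 + 12.3480 + 12.9654 = 39.3334
a^5/(5!(1-ρ)) = 1306.9123/(120 × 0.1600) = 68.0684
P₀ = 1/(39.3334 + 68.0684) = 0.009311
Lq = P₀·a^5·ρ / (5!(1-ρ)²) = 0.0093108 × 1306.9123 × 0.84000 / (120 × 0.025600) = 3.3273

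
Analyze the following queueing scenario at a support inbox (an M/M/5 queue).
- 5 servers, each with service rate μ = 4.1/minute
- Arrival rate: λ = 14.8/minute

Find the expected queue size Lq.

Traffic intensity: ρ = λ/(cμ) = 14.8/(5×4.1) = 0.7220
Since ρ = 0.7220 < 1, system is stable.
Offered load a = λ/μ = cρ = 14.8/4.1 = 3.6098
P₀ = [ Σₙ₌₀^4 aⁿ/n! + a^5/(5!(1-ρ)) ]⁻¹
Σ = a^0/0! + a^1/1! + a^2/2! + a^3/3! + a^4/4! = 1.00000 + 3.60976 + 6.51517 + 7.83939 + 7.07457 = 26.0389
a^5/(5!(1-ρ)) = 612.8995/(120 × 0.2780488) = 18.3691
P₀ = 1/(26.0389 + 18.3691) = 0.02252
Lq = P₀·a^5·ρ / (5!(1-ρ)²) = 0.022518 × 612.8995 × 0.72195 / (120 × 0.077311) = 1.0740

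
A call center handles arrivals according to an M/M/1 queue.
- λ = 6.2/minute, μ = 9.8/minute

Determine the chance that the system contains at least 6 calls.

ρ = λ/μ = 6.2/9.8 = 0.63265
P(N ≥ n) = ρⁿ
P(N ≥ 6) = 0.63265^6
P(N ≥ 6) = 0.06412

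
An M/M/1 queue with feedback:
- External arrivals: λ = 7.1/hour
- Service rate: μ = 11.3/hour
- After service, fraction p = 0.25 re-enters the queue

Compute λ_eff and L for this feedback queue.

Effective arrival rate: λ_eff = λ/(1-p) = 7.1/(1-0.25) = 7.1/0.75 = 9.46667
ρ = λ_eff/μ = 9.46667/11.3 = 0.837758
L = ρ/(1-ρ) = 0.837758/(1-0.837758) = 5.1636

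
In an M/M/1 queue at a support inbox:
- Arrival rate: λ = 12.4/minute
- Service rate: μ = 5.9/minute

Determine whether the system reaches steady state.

Stability requires ρ = λ/(cμ) < 1
ρ = 12.4/(1 × 5.9) = 12.4/5.90 = 2.1017
Since 2.1017 ≥ 1, the system is UNSTABLE.
Queue grows without bound. Need μ > λ = 12.4.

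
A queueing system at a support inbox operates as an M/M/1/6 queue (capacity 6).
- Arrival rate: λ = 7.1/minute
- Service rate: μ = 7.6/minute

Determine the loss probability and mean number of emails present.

ρ = λ/μ = 7.1/7.6 = 0.9342
P₀ = (1-ρ)/(1-ρ^(K+1)) = (1-0.9342)/(1-0.9342^7) = 0.06580/0.3790 = 0.1736
P_K = P₀×ρ^K = 0.1736 × 0.9342^6 = 0.1736 × 0.6647 = 0.1154
Blocking probability P_6 = 0.1154 (11.54%)
L = ρ[1 - (K+1)ρ^K + Kρ^(K+1)] / [(1-ρ)(1-ρ^(K+1))]
L = 0.9342 × (1 - 7×0.6647207 + 6×0.6209820) / ((1 - 0.9342) × (1 - 0.6209820)) = 2.7288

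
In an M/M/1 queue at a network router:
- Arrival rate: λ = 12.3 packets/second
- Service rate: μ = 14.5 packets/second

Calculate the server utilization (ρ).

Server utilization: ρ = λ/μ
ρ = 12.3/14.5 = 0.8483
The server is busy 84.83% of the time.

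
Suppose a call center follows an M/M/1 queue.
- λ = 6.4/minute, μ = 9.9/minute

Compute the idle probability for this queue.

ρ = λ/μ = 6.4/9.9 = 0.6465
P(0) = 1 - ρ = 1 - 0.6465 = 0.3535
The server is idle 35.35% of the time.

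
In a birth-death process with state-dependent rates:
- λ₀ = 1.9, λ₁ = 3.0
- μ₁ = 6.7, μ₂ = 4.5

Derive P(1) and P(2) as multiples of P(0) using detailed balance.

Balance equations:
State 0: λ₀P₀ = μ₁P₁ → P₁ = (λ₀/μ₁)P₀ = (1.9/6.7)P₀ = 0.2836P₀
State 1: P₂ = (λ₀λ₁)/(μ₁μ₂)P₀ = (1.9×3.0)/(6.7×4.5)P₀ = 0.1891P₀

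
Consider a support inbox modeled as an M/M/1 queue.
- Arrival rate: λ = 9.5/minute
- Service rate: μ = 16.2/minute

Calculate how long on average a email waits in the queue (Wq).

First, compute utilization: ρ = λ/μ = 9.5/16.2 = 0.5864
For M/M/1: Wq = λ/(μ(μ-λ))
Wq = 9.5/(16.2 × (16.2-9.5))
Wq = 9.5/(16.2 × 6.70)
Wq = 0.08753 minutes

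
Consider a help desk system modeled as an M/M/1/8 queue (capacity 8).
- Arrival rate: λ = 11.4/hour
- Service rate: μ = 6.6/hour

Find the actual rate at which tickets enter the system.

ρ = λ/μ = 11.4/6.6 = 1.727273
P₀ = (1-ρ)/(1-ρ^(K+1)) = (1-1.727273)/(1-1.727273^9) = -0.72727/-135.8513 = 0.005353
P_K = P₀×ρ^K = 0.00535345 × 1.727273^8 = 0.00535345 × 79.2297 = 0.4242
λ_eff = λ(1-P_K) = 11.4 × (1 - 0.42415) = 11.4 × 0.57585 = 6.5647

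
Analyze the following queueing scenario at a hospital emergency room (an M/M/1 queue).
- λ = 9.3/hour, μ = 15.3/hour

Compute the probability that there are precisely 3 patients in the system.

ρ = λ/μ = 9.3/15.3 = 0.60784
P(n) = (1-ρ)ρⁿ
P(3) = (1-0.60784) × 0.60784^3
P(3) = 0.39216 × 0.22458
P(3) = 0.08807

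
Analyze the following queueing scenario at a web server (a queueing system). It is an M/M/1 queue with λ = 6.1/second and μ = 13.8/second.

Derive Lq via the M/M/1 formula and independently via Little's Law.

Method 1 (direct): Lq = λ²/(μ(μ-λ)) = 37.21/(13.8 × 7.70) = 0.3502

Method 2 (Little's Law):
W = 1/(μ-λ) = 1/7.70 = 0.12987
Wq = W - 1/μ = 0.12987 - 0.072464 = 0.05741
Lq = λWq = 6.1 × 0.05741 = 0.3502 ✔ (matches Method 1)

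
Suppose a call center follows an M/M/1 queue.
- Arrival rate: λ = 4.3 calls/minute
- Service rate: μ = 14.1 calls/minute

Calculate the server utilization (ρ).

Server utilization: ρ = λ/μ
ρ = 4.3/14.1 = 0.3050
The server is busy 30.50% of the time.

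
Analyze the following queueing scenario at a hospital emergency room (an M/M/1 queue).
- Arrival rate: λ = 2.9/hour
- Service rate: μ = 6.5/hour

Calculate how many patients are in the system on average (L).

ρ = λ/μ = 2.9/6.5 = 0.4462
For M/M/1: L = λ/(μ-λ)
L = 2.9/(6.5-2.9) = 2.9/3.60
L = 0.8056 patients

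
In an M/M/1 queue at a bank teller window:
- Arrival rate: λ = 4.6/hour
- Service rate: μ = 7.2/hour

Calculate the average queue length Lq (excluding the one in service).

ρ = λ/μ = 4.6/7.2 = 0.6389
For M/M/1: Lq = λ²/(μ(μ-λ))
Lq = 21.16/(7.2 × 2.60)
Lq = 1.1303 transactions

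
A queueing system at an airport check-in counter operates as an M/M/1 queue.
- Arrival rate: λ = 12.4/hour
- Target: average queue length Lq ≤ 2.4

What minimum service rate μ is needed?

For M/M/1: Lq = λ²/(μ(μ-λ))
Need Lq ≤ 2.4, i.e. μ(μ-λ) ≥ λ²/2.4
μ² - 12.4μ - 153.76/2.4 ≥ 0  →  μ² - 12.4μ - 64.06667 ≥ 0
Quadratic formula (positive root): μ = [λ + √(λ² + 4×64.06667)]/2
Discriminant: 153.76 + 4×64.06667 = 410.0267, √410.0267 = 20.24912
μ ≥ (12.4 + 20.24912)/2 = 16.3246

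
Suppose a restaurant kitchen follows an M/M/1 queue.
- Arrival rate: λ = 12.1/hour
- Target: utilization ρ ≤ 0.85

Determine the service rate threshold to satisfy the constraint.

ρ = λ/μ, so μ = λ/ρ
μ ≥ 12.1/0.85 = 14.2353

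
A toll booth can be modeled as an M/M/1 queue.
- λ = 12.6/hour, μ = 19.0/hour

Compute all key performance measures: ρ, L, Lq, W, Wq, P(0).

Step 1: ρ = λ/μ = 12.6/19.0 = 0.6632
Step 2: L = λ/(μ-λ) = 12.6/6.40 = 1.9687
Step 3: Lq = λ²/(μ(μ-λ)) = 158.76/(19.0×6.40) = 1.3056
Step 4: W = 1/(μ-λ) = 1/6.40 = 0.1562
Step 5: Wq = λ/(μ(μ-λ)) = 12.6/(19.0×6.40) = 0.1036
Step 6: P(0) = 1-ρ = 0.3368
Verify: L = λW = 12.6×0.1562 = 1.9687 ✔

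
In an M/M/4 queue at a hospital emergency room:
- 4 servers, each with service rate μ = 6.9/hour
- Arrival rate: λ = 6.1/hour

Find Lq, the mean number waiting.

Traffic intensity: ρ = λ/(cμ) = 6.1/(4×6.9) = 0.2210
Since ρ = 0.2210 < 1, system is stable.
Offered load a = λ/μ = cρ = 6.1/6.9 = 0.8841
P₀ = [ Σₙ₌₀^3 aⁿ/n! + a^4/(4!(1-ρ)) ]⁻¹
Σ = a^0/0! + a^1/1! + a^2/2! + a^3/3! = 1.0000 + 0.88406 + 0.39078 + 0.11516 = 2.3900
a^4/(4!(1-ρ)) = 0.6108/(24 × 0.7790) = 0.03267
P₀ = 1/(2.3900 + 0.03267) = 0.4128
Lq = P₀·a^4·ρ / (4!(1-ρ)²) = 0.4128 × 0.6108 × 0.2210 / (24 × 0.6068) = 0.003826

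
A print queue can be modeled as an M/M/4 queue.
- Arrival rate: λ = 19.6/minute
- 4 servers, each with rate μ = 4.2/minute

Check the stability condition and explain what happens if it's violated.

Stability requires ρ = λ/(cμ) < 1
ρ = 19.6/(4 × 4.2) = 19.6/16.80 = 1.1667
Since 1.1667 ≥ 1, the system is UNSTABLE.
Need c > λ/μ = 19.6/4.2 = 4.67.
Minimum servers needed: c = 5.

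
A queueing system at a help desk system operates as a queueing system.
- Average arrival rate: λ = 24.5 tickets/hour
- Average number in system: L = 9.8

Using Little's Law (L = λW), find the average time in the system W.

Little's Law: L = λW, so W = L/λ
W = 9.8/24.5 = 0.4000 hours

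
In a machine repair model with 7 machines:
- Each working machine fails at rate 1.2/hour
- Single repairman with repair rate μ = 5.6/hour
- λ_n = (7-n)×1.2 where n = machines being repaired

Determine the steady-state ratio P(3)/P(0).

P(3)/P(0) = ∏_{i=0}^{3-1} λ_i/μ_{i+1}
= (7-0)×1.2/5.6 × (7-1)×1.2/5.6 × (7-2)×1.2/5.6
= 2.0663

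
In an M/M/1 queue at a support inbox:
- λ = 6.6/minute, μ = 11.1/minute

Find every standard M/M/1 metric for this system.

Step 1: ρ = λ/μ = 6.6/11.1 = 0.5946
Step 2: L = λ/(μ-λ) = 6.6/4.50 = 1.4667
Step 3: Lq = λ²/(μ(μ-λ)) = 43.56/(11.1×4.50) = 0.8721
Step 4: W = 1/(μ-λ) = 1/4.50 = 0.22222
Step 5: Wq = λ/(μ(μ-λ)) = 6.6/(11.1×4.50) = 0.1321
Step 6: P(0) = 1-ρ = 0.4054
Verify: L = λW = 6.6×0.22222 = 1.4667 ✔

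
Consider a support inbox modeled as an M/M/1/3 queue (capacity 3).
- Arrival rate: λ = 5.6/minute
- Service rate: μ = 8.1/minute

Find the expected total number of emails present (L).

ρ = λ/μ = 5.6/8.1 = 0.6914
P₀ = (1-ρ)/(1-ρ^(K+1)) = (1-0.6914)/(1-0.6914^4) = 0.3086/0.7715 = 0.4000
P_K = P₀×ρ^K = 0.4000 × 0.6914^3 = 0.4000 × 0.3305 = 0.1322
L = ρ[1 - (K+1)ρ^K + Kρ^(K+1)] / [(1-ρ)(1-ρ^(K+1))]
L = 0.6914 × (1 - 4×0.3305 + 3×0.2285) / ((1 - 0.6914) × (1 - 0.2285)) = 1.0556 emails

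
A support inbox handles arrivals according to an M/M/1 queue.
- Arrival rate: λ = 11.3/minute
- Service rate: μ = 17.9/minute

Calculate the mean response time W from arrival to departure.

First, compute utilization: ρ = λ/μ = 11.3/17.9 = 0.6313
For M/M/1: W = 1/(μ-λ)
W = 1/(17.9-11.3) = 1/6.60
W = 0.1515 minutes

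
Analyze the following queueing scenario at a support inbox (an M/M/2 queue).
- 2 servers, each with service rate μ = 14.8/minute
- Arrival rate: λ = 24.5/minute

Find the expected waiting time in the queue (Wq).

Traffic intensity: ρ = λ/(cμ) = 24.5/(2×14.8) = 0.8277
Since ρ = 0.8277 < 1, system is stable.
Offered load a = λ/μ = cρ = 24.5/14.8 = 1.6554
P₀ = [ Σₙ₌₀^1 aⁿ/n! + a^2/(2!(1-ρ)) ]⁻¹
Σ = a^0/0! + a^1/1! = 1.0000 + 1.6554 = 2.6554
a^2/(2!(1-ρ)) = 2.7404/(2 × 0.1723) = 7.9524
P₀ = 1/(2.6554 + 7.9524) = 0.09427
Lq = P₀·a^2·ρ / (2!(1-ρ)²) = 0.0942699 × 2.74037 × 0.827703 / (2 × 0.0296864) = 3.6014
Wq = Lq/λ = 3.6014/24.5 = 0.1470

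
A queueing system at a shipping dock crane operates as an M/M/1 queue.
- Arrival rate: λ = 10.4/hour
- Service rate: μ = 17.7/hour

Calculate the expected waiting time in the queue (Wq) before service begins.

First, compute utilization: ρ = λ/μ = 10.4/17.7 = 0.5876
For M/M/1: Wq = λ/(μ(μ-λ))
Wq = 10.4/(17.7 × (17.7-10.4))
Wq = 10.4/(17.7 × 7.30)
Wq = 0.08049 hours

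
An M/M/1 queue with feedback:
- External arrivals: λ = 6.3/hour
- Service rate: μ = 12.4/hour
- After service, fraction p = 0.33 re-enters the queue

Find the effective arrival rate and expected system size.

Effective arrival rate: λ_eff = λ/(1-p) = 6.3/(1-0.33) = 6.3/0.67 = 9.4030
ρ = λ_eff/μ = 9.4030/12.4 = 0.75831
L = ρ/(1-ρ) = 0.75831/(1-0.75831) = 3.1375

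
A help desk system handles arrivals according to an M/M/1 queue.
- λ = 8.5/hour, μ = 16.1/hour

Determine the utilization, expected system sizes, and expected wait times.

Step 1: ρ = λ/μ = 8.5/16.1 = 0.5280
Step 2: L = λ/(μ-λ) = 8.5/7.60 = 1.1184
Step 3: Lq = λ²/(μ(μ-λ)) = 72.25/(16.1×7.60) = 0.5905
Step 4: W = 1/(μ-λ) = 1/7.60 = 0.13158
Step 5: Wq = λ/(μ(μ-λ)) = 8.5/(16.1×7.60) = 0.06947
Step 6: P(0) = 1-ρ = 0.4720
Verify: L = λW = 8.5×0.13158 = 1.1184 ✔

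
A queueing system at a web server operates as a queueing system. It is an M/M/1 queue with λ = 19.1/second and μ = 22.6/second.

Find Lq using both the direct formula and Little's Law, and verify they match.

Method 1 (direct): Lq = λ²/(μ(μ-λ)) = 364.81/(22.6 × 3.50) = 4.6120

Method 2 (Little's Law):
W = 1/(μ-λ) = 1/3.50 = 0.285714
Wq = W - 1/μ = 0.285714 - 0.0442478 = 0.241466
Lq = λWq = 19.1 × 0.241466 = 4.6120 ✔ (matches Method 1)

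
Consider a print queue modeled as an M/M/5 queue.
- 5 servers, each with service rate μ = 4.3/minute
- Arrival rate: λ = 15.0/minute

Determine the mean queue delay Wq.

Traffic intensity: ρ = λ/(cμ) = 15.0/(5×4.3) = 0.6977
Since ρ = 0.6977 < 1, system is stable.
Offered load a = λ/μ = cρ = 15.0/4.3 = 3.4884
P₀ = [ Σₙ₌₀^4 aⁿ/n! + a^5/(5!(1-ρ)) ]⁻¹
Σ = a^0/0! + a^1/1! + a^2/2! + a^3/3! + a^4/4! = 1.0000 + 3.4884 + 6.0844 + 7.0748 + 6.1699 = 23.8175
a^5/(5!(1-ρ)) = 516.5520/(120 × 0.302326) = 14.2383
P₀ = 1/(23.8175 + 14.2383) = 0.02628
Lq = P₀·a^5·ρ / (5!(1-ρ)²) = 0.026277 × 516.5520 × 0.69767 / (120 × 0.091401) = 0.8634
Wq = Lq/λ = 0.8634/15.0 = 0.05756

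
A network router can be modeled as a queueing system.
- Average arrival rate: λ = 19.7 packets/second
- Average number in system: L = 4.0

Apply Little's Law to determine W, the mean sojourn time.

Little's Law: L = λW, so W = L/λ
W = 4.0/19.7 = 0.2030 seconds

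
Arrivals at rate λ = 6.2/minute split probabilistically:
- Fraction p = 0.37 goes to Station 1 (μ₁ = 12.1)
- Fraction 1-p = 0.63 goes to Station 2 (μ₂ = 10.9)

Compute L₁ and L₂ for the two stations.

Effective rates: λ₁ = 6.2×0.37 = 2.294, λ₂ = 6.2×0.63 = 3.906
Station 1: ρ₁ = 2.294/12.1 = 0.18959, L₁ = ρ₁/(1-ρ₁) = 0.18959/(1-0.18959) = 0.2339
Station 2: ρ₂ = 3.906/10.9 = 0.35835, L₂ = ρ₂/(1-ρ₂) = 0.35835/(1-0.35835) = 0.5585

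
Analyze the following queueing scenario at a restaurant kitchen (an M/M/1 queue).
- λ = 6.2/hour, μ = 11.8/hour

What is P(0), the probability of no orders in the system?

ρ = λ/μ = 6.2/11.8 = 0.5254
P(0) = 1 - ρ = 1 - 0.5254 = 0.4746
The server is idle 47.46% of the time.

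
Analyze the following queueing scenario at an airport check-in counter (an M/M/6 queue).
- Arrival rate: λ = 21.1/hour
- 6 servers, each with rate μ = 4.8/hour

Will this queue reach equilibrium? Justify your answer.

Stability requires ρ = λ/(cμ) < 1
ρ = 21.1/(6 × 4.8) = 21.1/28.80 = 0.7326
Since 0.7326 < 1, the system is STABLE.
The servers are busy 73.26% of the time.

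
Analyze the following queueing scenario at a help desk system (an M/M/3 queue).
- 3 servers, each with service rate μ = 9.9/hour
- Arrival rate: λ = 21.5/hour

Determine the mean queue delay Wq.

Traffic intensity: ρ = λ/(cμ) = 21.5/(3×9.9) = 0.7239
Since ρ = 0.7239 < 1, system is stable.
Offered load a = λ/μ = cρ = 21.5/9.9 = 2.1717
P₀ = [ Σₙ₌₀^2 aⁿ/n! + a^3/(3!(1-ρ)) ]⁻¹
Σ = a^0/0! + a^1/1! + a^2/2! = 1.0000 + 2.1717 + 2.3582 = 5.5299
a^3/(3!(1-ρ)) = 10.2426/(6 × 0.276094) = 6.1830
P₀ = 1/(5.5299 + 6.1830) = 0.08538
Lq = P₀·a^3·ρ / (3!(1-ρ)²) = 0.08538 × 10.2426 × 0.7239 / (6 × 0.07623) = 1.3841
Wq = Lq/λ = 1.3841/21.5 = 0.06438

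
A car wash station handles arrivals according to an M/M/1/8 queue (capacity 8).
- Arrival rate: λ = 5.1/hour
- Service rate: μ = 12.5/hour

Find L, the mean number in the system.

ρ = λ/μ = 5.1/12.5 = 0.4080
P₀ = (1-ρ)/(1-ρ^(K+1)) = (1-0.4080)/(1-0.4080^9) = 0.5920/0.9997 = 0.5922
P_K = P₀×ρ^K = 0.59219 × 0.4080^8 = 0.59219 × 0.00076786 = 0.0004547
L = ρ[1 - (K+1)ρ^K + Kρ^(K+1)] / [(1-ρ)(1-ρ^(K+1))]
L = 0.4080 × (1 - 9×0.0007679 + 8×0.0003133) / ((1 - 0.4080) × (1 - 0.0003133)) = 0.6864 cars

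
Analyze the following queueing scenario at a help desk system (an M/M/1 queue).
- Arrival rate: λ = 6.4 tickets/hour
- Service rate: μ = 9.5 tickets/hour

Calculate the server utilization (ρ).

Server utilization: ρ = λ/μ
ρ = 6.4/9.5 = 0.6737
The server is busy 67.37% of the time.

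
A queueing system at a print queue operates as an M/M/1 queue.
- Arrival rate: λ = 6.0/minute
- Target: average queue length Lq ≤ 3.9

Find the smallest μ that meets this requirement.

For M/M/1: Lq = λ²/(μ(μ-λ))
Need Lq ≤ 3.9, i.e. μ(μ-λ) ≥ λ²/3.9
μ² - 6.0μ - 36.00/3.9 ≥ 0  →  μ² - 6.0μ - 9.23077 ≥ 0
Quadratic formula (positive root): μ = [λ + √(λ² + 4×9.23077)]/2
Discriminant: 36.00 + 4×9.23077 = 72.9231, √72.9231 = 8.5395
μ ≥ (6.0 + 8.5395)/2 = 7.2698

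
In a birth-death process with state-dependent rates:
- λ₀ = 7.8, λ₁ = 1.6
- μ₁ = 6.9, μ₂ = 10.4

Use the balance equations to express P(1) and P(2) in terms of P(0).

Balance equations:
State 0: λ₀P₀ = μ₁P₁ → P₁ = (λ₀/μ₁)P₀ = (7.8/6.9)P₀ = 1.1304P₀
State 1: P₂ = (λ₀λ₁)/(μ₁μ₂)P₀ = (7.8×1.6)/(6.9×10.4)P₀ = 0.1739P₀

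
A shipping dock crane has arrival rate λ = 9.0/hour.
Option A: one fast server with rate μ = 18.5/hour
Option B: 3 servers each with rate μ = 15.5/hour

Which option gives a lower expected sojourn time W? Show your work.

Option A: single server μ = 18.5 (M/M/1)
  ρ_A = 9.0/18.5 = 0.4865
  W_A = 1/(μ-λ) = 1/(18.5-9.0) = 1/9.50 = 0.1053

Option B: 3 servers μ = 15.5 (M/M/3)
  ρ_B = λ/(cμ) = 9.0/(3×15.5) = 0.1935
  Offered load a = λ/μ = cρ = 9.0/15.5 = 0.5806
  P₀ = [ Σₙ₌₀^2 aⁿ/n! + a^3/(3!(1-ρ)) ]⁻¹
  Σ = a^0/0! + a^1/1! + a^2/2! = 1.0000 + 0.5806 + 0.1686 = 1.7492
  a^3/(3!(1-ρ)) = 0.1958/(6 × 0.8065) = 0.04046
  P₀ = 1/(1.7492 + 0.04046) = 0.5588
  Lq = P₀·a^3·ρ / (3!(1-ρ)²) = 0.5588 × 0.1958 × 0.1935 / (6 × 0.6504) = 0.005425
  Wq_B = Lq/λ = 0.005425/9.0 = 0.0006028
  W_B = Wq_B + 1/μ = 0.0006028 + 0.06452 = 0.06512

Since W_B = 0.06512 < W_A = 0.1053, Option B (multiple servers) has the shorter time in system.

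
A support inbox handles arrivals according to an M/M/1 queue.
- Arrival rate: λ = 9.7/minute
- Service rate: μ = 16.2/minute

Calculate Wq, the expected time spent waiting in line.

First, compute utilization: ρ = λ/μ = 9.7/16.2 = 0.5988
For M/M/1: Wq = λ/(μ(μ-λ))
Wq = 9.7/(16.2 × (16.2-9.7))
Wq = 9.7/(16.2 × 6.50)
Wq = 0.09212 minutes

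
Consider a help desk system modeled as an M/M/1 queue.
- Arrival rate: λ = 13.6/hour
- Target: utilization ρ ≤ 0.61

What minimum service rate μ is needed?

ρ = λ/μ, so μ = λ/ρ
μ ≥ 13.6/0.61 = 22.2951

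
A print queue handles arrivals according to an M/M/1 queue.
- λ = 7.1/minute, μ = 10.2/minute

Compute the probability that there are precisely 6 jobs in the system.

ρ = λ/μ = 7.1/10.2 = 0.6961
P(n) = (1-ρ)ρⁿ
P(6) = (1-0.6961) × 0.6961^6
P(6) = 0.30390 × 0.11377
P(6) = 0.03457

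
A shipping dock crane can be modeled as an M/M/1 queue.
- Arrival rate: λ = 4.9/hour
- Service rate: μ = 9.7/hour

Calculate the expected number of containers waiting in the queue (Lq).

ρ = λ/μ = 4.9/9.7 = 0.5052
For M/M/1: Lq = λ²/(μ(μ-λ))
Lq = 24.01/(9.7 × 4.80)
Lq = 0.5157 containers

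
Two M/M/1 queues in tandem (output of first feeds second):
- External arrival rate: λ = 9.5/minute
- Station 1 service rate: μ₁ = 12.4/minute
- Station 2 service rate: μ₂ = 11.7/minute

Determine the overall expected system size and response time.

By Jackson's theorem, each station behaves as independent M/M/1.
Station 1: ρ₁ = 9.5/12.4 = 0.7661, L₁ = ρ₁/(1-ρ₁) = λ/(μ₁-λ) = 9.5/2.90 = 3.27586
Station 2: ρ₂ = 9.5/11.7 = 0.8120, L₂ = ρ₂/(1-ρ₂) = λ/(μ₂-λ) = 9.5/2.20 = 4.31818
Total: L = L₁ + L₂ = 3.27586 + 4.31818 = 7.5940
W = L/λ = 7.5940/9.5 = 0.7994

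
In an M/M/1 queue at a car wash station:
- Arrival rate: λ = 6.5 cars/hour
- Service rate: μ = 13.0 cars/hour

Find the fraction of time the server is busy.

Server utilization: ρ = λ/μ
ρ = 6.5/13.0 = 0.5000
The server is busy 50.00% of the time.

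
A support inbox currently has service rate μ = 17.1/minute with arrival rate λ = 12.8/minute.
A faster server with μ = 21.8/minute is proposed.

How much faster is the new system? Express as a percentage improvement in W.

System 1: ρ₁ = 12.8/17.1 = 0.7485, W₁ = 1/(17.1-12.8) = 0.23256
System 2: ρ₂ = 12.8/21.8 = 0.5872, W₂ = 1/(21.8-12.8) = 0.11111
Improvement: (W₁-W₂)/W₁ = (0.23256-0.11111)/0.23256 = 52.22%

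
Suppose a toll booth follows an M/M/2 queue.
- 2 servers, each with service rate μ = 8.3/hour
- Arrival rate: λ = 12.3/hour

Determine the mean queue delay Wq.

Traffic intensity: ρ = λ/(cμ) = 12.3/(2×8.3) = 0.7410
Since ρ = 0.7410 < 1, system is stable.
Offered load a = λ/μ = cρ = 12.3/8.3 = 1.4819
P₀ = [ Σₙ₌₀^1 aⁿ/n! + a^2/(2!(1-ρ)) ]⁻¹
Σ = a^0/0! + a^1/1! = 1.0000 + 1.4819 = 2.4819
a^2/(2!(1-ρ)) = 2.19611/(2 × 0.259036) = 4.2390
P₀ = 1/(2.4819 + 4.2390) = 0.1488
Lq = P₀·a^2·ρ / (2!(1-ρ)²) = 0.14879 × 2.1961 × 0.74096 / (2 × 0.067100) = 1.8041
Wq = Lq/λ = 1.8041/12.3 = 0.1467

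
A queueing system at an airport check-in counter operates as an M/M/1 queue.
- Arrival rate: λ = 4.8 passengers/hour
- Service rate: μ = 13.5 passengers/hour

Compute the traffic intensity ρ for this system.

Server utilization: ρ = λ/μ
ρ = 4.8/13.5 = 0.3556
The server is busy 35.56% of the time.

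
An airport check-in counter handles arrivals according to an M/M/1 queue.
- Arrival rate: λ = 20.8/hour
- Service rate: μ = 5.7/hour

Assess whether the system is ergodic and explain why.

Stability requires ρ = λ/(cμ) < 1
ρ = 20.8/(1 × 5.7) = 20.8/5.70 = 3.6491
Since 3.6491 ≥ 1, the system is UNSTABLE.
Queue grows without bound. Need μ > λ = 20.8.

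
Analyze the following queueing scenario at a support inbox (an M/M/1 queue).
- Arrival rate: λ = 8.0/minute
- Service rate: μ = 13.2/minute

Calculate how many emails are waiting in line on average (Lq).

ρ = λ/μ = 8.0/13.2 = 0.6061
For M/M/1: Lq = λ²/(μ(μ-λ))
Lq = 64.00/(13.2 × 5.20)
Lq = 0.9324 emails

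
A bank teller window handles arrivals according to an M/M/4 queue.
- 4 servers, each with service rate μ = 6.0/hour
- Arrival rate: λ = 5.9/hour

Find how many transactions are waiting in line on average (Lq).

Traffic intensity: ρ = λ/(cμ) = 5.9/(4×6.0) = 0.2458
Since ρ = 0.2458 < 1, system is stable.
Offered load a = λ/μ = cρ = 5.9/6.0 = 0.9833
P₀ = [ Σₙ₌₀^3 aⁿ/n! + a^4/(4!(1-ρ)) ]⁻¹
Σ = a^0/0! + a^1/1! + a^2/2! + a^3/3! = 1.0000 + 0.9833 + 0.4835 + 0.1585 = 2.6253
a^4/(4!(1-ρ)) = 0.9350/(24 × 0.7542) = 0.05166
P₀ = 1/(2.6253 + 0.05166) = 0.3736
Lq = P₀·a^4·ρ / (4!(1-ρ)²) = 0.3736 × 0.9350 × 0.2458 / (24 × 0.5688) = 0.006290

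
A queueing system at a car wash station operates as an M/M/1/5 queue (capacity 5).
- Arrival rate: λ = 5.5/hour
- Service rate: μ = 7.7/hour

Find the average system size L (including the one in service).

ρ = λ/μ = 5.5/7.7 = 0.7143
P₀ = (1-ρ)/(1-ρ^(K+1)) = (1-0.7143)/(1-0.7143^6) = 0.2857/0.8672 = 0.3295
P_K = P₀×ρ^K = 0.32946 × 0.7143^5 = 0.32946 × 0.18595 = 0.06126
L = ρ[1 - (K+1)ρ^K + Kρ^(K+1)] / [(1-ρ)(1-ρ^(K+1))]
L = 0.7143 × (1 - 6×0.185953 + 5×0.132826) / ((1 - 0.7143) × (1 - 0.132826)) = 1.5811 cars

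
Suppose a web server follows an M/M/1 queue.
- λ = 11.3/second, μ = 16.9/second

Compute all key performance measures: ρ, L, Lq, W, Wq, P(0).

Step 1: ρ = λ/μ = 11.3/16.9 = 0.6686
Step 2: L = λ/(μ-λ) = 11.3/5.60 = 2.0179
Step 3: Lq = λ²/(μ(μ-λ)) = 127.69/(16.9×5.60) = 1.3492
Step 4: W = 1/(μ-λ) = 1/5.60 = 0.178571
Step 5: Wq = λ/(μ(μ-λ)) = 11.3/(16.9×5.60) = 0.1194
Step 6: P(0) = 1-ρ = 0.3314
Verify: L = λW = 11.3×0.178571 = 2.0179 ✔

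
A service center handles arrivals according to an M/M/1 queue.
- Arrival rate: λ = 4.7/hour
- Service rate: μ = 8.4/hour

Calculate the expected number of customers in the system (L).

ρ = λ/μ = 4.7/8.4 = 0.5595
For M/M/1: L = λ/(μ-λ)
L = 4.7/(8.4-4.7) = 4.7/3.70
L = 1.2703 customers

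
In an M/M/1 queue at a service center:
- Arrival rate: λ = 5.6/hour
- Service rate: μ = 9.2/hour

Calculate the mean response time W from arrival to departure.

First, compute utilization: ρ = λ/μ = 5.6/9.2 = 0.6087
For M/M/1: W = 1/(μ-λ)
W = 1/(9.2-5.6) = 1/3.60
W = 0.2778 hours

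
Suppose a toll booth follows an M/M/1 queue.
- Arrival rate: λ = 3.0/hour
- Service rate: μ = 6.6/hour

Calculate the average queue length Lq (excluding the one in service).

ρ = λ/μ = 3.0/6.6 = 0.4545
For M/M/1: Lq = λ²/(μ(μ-λ))
Lq = 9.00/(6.6 × 3.60)
Lq = 0.3788 vehicles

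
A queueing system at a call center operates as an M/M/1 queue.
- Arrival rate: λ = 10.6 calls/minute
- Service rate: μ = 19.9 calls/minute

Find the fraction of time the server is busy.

Server utilization: ρ = λ/μ
ρ = 10.6/19.9 = 0.5327
The server is busy 53.27% of the time.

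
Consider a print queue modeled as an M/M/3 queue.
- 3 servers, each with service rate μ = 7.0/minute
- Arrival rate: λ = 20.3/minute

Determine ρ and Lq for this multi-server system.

Traffic intensity: ρ = λ/(cμ) = 20.3/(3×7.0) = 0.9667
Since ρ = 0.9667 < 1, system is stable.
Offered load a = λ/μ = cρ = 20.3/7.0 = 2.9000
P₀ = [ Σₙ₌₀^2 aⁿ/n! + a^3/(3!(1-ρ)) ]⁻¹
Σ = a^0/0! + a^1/1! + a^2/2! = 1.0000 + 2.9000 + 4.2050 = 8.1050
a^3/(3!(1-ρ)) = 24.38900/(6 × 0.03333333) = 121.9450
P₀ = 1/(8.1050 + 121.9450) = 0.007689
Lq = P₀·a^3·ρ / (3!(1-ρ)²) = 0.00768935 × 24.3890 × 0.966667 / (6 × 0.00111111) = 27.1927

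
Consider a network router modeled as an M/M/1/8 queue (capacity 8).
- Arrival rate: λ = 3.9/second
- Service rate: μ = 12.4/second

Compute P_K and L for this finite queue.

ρ = λ/μ = 3.9/12.4 = 0.31452
P₀ = (1-ρ)/(1-ρ^(K+1)) = (1-0.31452)/(1-0.31452^9) = 0.6855/1.0000 = 0.6855
P_K = P₀×ρ^K = 0.6855 × 0.31452^8 = 0.6855 × 0.00009576 = 0.00006564
Blocking probability P_8 = 0.00006564 (0.006564%)
L = ρ[1 - (K+1)ρ^K + Kρ^(K+1)] / [(1-ρ)(1-ρ^(K+1))]
L = 0.31452 × (1 - 9×0.00009576 + 8×0.00003012) / ((1 - 0.31452) × (1 - 0.00003012)) = 0.4586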